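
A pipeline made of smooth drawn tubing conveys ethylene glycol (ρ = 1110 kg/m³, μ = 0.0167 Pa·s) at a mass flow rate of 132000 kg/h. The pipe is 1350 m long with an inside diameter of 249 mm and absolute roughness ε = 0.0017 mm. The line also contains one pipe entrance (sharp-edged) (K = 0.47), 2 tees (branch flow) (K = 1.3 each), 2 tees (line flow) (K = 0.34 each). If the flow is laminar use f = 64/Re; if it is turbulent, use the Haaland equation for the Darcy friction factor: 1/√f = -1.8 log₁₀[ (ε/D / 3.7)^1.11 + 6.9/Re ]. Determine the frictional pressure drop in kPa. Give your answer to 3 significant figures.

ΔP ≈ 42.4 kPa

ṁ = 132000 kg/h = 132000/3600 = 36.67 kg/s.
A = πD²/4 = π(0.249)²/4 = 0.0487 m²; mean velocity V = ṁ/(ρA) = 36.67/(1110 · 0.0487) = 0.6784 m/s.
Reynolds number Re = ρVD/μ = 1110 · 0.6784 · 0.249 / 0.0167 = 1.123e+04.
Re > 4000 → turbulent. Relative roughness ε/D = 1.7e-06/0.249 = 6.83e-06. Haaland: 1/√f = -1.8 log₁₀[(6.83e-06/3.7)^1.11 + 6.9/1.123e+04] = -1.8 log₁₀[4.32e-07 + 0.000615] = 5.78, so f = 0.02993.
Total minor-loss coefficient ΣK = 1·0.47 + 2·1.3 + 2·0.34 = 3.75.
ΔP = [f·L/D + ΣK]·(ρV²/2) = [0.02993·1350/0.249 + 3.75]·(1110·0.6784²/2) = [162.3 + 3.75]·255.4 = 4.24e+04 Pa.
ΔP = 4.24e+04 Pa = 42.4 kPa.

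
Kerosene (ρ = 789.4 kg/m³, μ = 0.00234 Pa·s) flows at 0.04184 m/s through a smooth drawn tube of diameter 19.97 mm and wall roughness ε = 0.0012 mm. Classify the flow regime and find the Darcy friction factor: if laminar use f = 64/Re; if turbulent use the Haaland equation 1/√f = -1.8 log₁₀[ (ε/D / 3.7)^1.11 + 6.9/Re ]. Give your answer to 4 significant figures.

f ≈ 0.2271

Re = ρVD/μ = 789.4·0.04184·0.01997/0.00234 = 281.9.
Re < 2300 → laminar, so f = 64/Re = 0.2271 (roughness is irrelevant in laminar flow).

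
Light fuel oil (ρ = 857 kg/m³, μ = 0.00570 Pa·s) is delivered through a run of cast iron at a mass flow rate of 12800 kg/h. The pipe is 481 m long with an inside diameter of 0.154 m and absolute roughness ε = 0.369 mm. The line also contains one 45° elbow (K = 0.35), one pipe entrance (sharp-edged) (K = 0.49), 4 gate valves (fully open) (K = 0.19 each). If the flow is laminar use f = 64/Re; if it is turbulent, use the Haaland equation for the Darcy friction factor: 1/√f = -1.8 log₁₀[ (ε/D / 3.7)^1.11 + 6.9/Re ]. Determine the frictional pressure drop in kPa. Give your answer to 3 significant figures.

ΔP ≈ 2.67 kPa

ṁ = 12800 kg/h = 12800/3600 = 3.556 kg/s.
A = πD²/4 = π(0.154)²/4 = 0.01863 m²; mean velocity V = ṁ/(ρA) = 3.556/(857 · 0.01863) = 0.2227 m/s.
Reynolds number Re = ρVD/μ = 857 · 0.2227 · 0.154 / 0.0057 = 5157.
Re > 4000 → turbulent. Relative roughness ε/D = 0.000369/0.154 = 0.0024. Haaland: 1/√f = -1.8 log₁₀[(0.0024/3.7)^1.11 + 6.9/5157] = -1.8 log₁₀[0.000289 + 0.00134] = 5.02, so f = 0.03969.
Total minor-loss coefficient ΣK = 1·0.35 + 1·0.49 + 4·0.19 = 1.6.
ΔP = [f·L/D + ΣK]·(ρV²/2) = [0.03969·481/0.154 + 1.6]·(857·0.2227²/2) = [124 + 1.6]·21.26 = 2669 Pa.
ΔP = 2669 Pa = 2.67 kPa.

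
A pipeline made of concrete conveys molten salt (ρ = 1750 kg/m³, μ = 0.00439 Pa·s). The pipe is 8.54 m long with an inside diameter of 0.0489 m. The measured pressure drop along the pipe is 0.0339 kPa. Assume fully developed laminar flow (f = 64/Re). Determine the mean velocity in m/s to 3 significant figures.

V ≈ 0.0676 m/s

For laminar flow, f = 64/Re with Re = ρVD/μ, so Darcy-Weisbach reduces to ΔP = 32μLV/D². Solving for V: V = ΔP·D²/(32μL) = 33.9·(0.0489)²/(32·0.00439·8.54) = 0.06757 m/s.
Check: Re = ρVD/μ = 1750·0.06757·0.0489/0.00439 = 1317 < 2300, so the laminar assumption holds.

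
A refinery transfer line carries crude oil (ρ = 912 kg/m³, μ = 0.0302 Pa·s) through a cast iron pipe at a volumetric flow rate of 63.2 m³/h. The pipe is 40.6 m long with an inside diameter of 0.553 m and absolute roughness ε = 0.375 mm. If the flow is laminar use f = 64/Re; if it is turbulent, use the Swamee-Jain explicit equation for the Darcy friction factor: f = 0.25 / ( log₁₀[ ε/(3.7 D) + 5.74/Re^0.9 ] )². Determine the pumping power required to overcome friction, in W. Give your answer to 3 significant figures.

Q = 63.2 m³/h = 63.2/3600 = 0.01756 m³/s.
Cross-sectional area A = πD²/4 = π(0.553)²/4 = 0.2402 m²; mean velocity V = Q/A = 0.01756/0.2402 = 0.07309 m/s.
Reynolds number Re = ρVD/μ = 912 · 0.07309 · 0.553 / 0.0302 = 1221.
Re < 2300 → laminar flow, so f = 64/Re = 64/1221 = 0.05243 (the turbulent correlation is not needed).
Darcy-Weisbach: ΔP = f(L/D)(ρV²/2) = 0.05243·(40.6/0.553)·(912·0.07309²/2) = 0.05243·73.42·2.436 = 9.378 Pa.
Pumping power P = QΔP = 0.01756·9.378 = 0.1646 W = 0.165 W.

P ≈ 0.165 W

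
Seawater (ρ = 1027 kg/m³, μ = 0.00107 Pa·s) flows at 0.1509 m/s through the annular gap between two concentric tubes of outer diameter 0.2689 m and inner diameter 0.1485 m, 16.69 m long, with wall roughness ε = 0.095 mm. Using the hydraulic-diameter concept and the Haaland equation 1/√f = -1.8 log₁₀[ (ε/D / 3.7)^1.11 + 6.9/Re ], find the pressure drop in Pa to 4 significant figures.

Hydraulic diameter D_h = 4A/P = D_o - D_i = 0.2689 - 0.1485 = 0.1204 m.
Re = ρVD_h/μ = 1027·0.1509·0.1204/0.00107 = 1.744e+04.
ε/D_h = 9.5e-05/0.1204 = 0.000789; Haaland gives 1/√f = -1.8 log₁₀[8.42e-05+0.000396] = 5.974, so f = 0.02802.
ΔP = f(L/D_h)(ρV²/2) = 0.02802·16.69/0.1204·11.69 = 45.42 Pa.

ΔP ≈ 45.42 Pa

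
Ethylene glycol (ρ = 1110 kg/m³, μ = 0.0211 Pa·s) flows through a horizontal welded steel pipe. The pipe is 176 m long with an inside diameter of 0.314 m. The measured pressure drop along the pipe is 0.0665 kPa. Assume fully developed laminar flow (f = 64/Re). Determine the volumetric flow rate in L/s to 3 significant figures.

For laminar flow, f = 64/Re with Re = ρVD/μ, so Darcy-Weisbach reduces to ΔP = 32μLV/D². Solving for V: V = ΔP·D²/(32μL) = 66.5·(0.314)²/(32·0.0211·176) = 0.05517 m/s.
Check: Re = ρVD/μ = 1110·0.05517·0.314/0.0211 = 911.4 < 2300, so the laminar assumption holds.
Q = V·A = 0.05517·(π/4·0.314²) = 0.004273 m³/s = 4.27 L/s.

Q ≈ 4.27 L/s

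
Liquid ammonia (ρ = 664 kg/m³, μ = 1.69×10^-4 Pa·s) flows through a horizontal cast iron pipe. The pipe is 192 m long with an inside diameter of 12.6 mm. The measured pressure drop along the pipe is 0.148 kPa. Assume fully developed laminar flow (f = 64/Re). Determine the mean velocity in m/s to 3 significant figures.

V ≈ 0.0226 m/s

For laminar flow, f = 64/Re with Re = ρVD/μ, so Darcy-Weisbach reduces to ΔP = 32μLV/D². Solving for V: V = ΔP·D²/(32μL) = 148·(0.0126)²/(32·0.000169·192) = 0.02263 m/s.
Check: Re = ρVD/μ = 664·0.02263·0.0126/0.000169 = 1120 < 2300, so the laminar assumption holds.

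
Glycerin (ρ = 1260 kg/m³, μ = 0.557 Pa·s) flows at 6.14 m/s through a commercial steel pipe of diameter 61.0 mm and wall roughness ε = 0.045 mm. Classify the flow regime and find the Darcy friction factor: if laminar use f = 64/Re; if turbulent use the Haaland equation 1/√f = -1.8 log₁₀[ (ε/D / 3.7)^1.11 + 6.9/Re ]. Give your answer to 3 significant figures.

f ≈ 0.0755

Re = ρVD/μ = 1260·6.14·0.061/0.557 = 847.3.
Re < 2300 → laminar, so f = 64/Re = 0.07554 (roughness is irrelevant in laminar flow).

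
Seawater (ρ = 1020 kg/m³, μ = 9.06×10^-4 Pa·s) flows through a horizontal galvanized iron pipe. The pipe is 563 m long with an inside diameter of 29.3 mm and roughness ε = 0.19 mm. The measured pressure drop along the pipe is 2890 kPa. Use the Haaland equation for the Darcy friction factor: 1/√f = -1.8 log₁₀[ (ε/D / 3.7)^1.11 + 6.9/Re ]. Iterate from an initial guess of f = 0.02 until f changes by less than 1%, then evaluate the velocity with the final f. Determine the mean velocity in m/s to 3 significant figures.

V ≈ 2.96 m/s

Rearranging Darcy-Weisbach: V = √(2·ΔP·D/(f·L·ρ)). With ε/D = 0.00019/0.0293 = 0.00648, iterate starting from f = 0.02:
  f = 0.02 → V = √(2·2.89e+06·0.0293/(0.02·563·1020)) = 3.84 m/s; Re = ρVD/μ = 1.267e+05; f → 0.03355
  f = 0.03355 → V = 2.965 m/s; Re = 9.78e+04; f → 0.03371
Converged (Δf/f < 1%). With the final f = 0.03371: V = √(2·2.89e+06·0.0293/(0.03371·563·1020)) = 2.958 m/s.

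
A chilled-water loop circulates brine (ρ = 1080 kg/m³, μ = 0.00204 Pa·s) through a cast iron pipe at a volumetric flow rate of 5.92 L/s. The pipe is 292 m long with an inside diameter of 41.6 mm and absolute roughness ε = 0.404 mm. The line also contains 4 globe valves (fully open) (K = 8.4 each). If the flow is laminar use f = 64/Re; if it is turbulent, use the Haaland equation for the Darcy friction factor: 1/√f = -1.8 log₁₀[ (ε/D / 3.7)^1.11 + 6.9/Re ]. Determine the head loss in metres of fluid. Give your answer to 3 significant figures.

Q = 5.92 L/s = 5.92/1000 = 0.00592 m³/s.
Cross-sectional area A = πD²/4 = π(0.0416)²/4 = 0.001359 m²; mean velocity V = Q/A = 0.00592/0.001359 = 4.356 m/s.
Reynolds number Re = ρVD/μ = 1080 · 4.356 · 0.0416 / 0.00204 = 9.593e+04.
Re > 4000 → turbulent. Relative roughness ε/D = 0.000404/0.0416 = 0.00971. Haaland: 1/√f = -1.8 log₁₀[(0.00971/3.7)^1.11 + 6.9/9.593e+04] = -1.8 log₁₀[0.00137 + 7.19e-05] = 5.117, so f = 0.0382.
Total minor-loss coefficient ΣK = 4·8.4 = 33.6.
ΔP = [f·L/D + ΣK]·(ρV²/2) = [0.0382·292/0.0416 + 33.6]·(1080·4.356²/2) = [268.1 + 33.6]·1.024e+04 = 3.091e+06 Pa.
Head loss h_f = ΔP/(ρg) = 3.091e+06/(1080·9.81) = 292 m.

h_f ≈ 292 m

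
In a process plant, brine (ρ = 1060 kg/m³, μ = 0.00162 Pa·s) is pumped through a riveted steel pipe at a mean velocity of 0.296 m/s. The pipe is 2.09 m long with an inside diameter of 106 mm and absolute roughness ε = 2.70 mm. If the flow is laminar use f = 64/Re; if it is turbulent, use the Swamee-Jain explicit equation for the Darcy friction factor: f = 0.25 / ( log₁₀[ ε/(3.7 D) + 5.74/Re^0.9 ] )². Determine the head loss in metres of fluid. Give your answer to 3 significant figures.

h_f ≈ 0.00491 m

Reynolds number Re = ρVD/μ = 1060 · 0.296 · 0.106 / 0.00162 = 2.053e+04.
Re > 4000 → turbulent. Relative roughness ε/D = 0.0027/0.106 = 0.0255. Swamee-Jain: f = 0.25/(log₁₀[0.0255/3.7 + 5.74/2.053e+04^0.9])² = 0.25/(log₁₀[0.00688 + 0.000755])² = 0.25/(-2.117)² = 0.05578.
Darcy-Weisbach: ΔP = f(L/D)(ρV²/2) = 0.05578·(2.09/0.106)·(1060·0.296²/2) = 0.05578·19.72·46.44 = 51.08 Pa.
Head loss h_f = ΔP/(ρg) = 51.08/(1060·9.81) = 0.00491 m.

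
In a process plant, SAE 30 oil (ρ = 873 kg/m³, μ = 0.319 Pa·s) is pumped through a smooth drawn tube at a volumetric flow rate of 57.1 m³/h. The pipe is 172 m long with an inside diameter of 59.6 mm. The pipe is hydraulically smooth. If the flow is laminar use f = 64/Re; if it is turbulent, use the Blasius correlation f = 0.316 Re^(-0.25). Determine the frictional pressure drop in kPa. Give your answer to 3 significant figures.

Q = 57.1 m³/h = 57.1/3600 = 0.01586 m³/s.
Cross-sectional area A = πD²/4 = π(0.0596)²/4 = 0.00279 m²; mean velocity V = Q/A = 0.01586/0.00279 = 5.685 m/s.
Reynolds number Re = ρVD/μ = 873 · 5.685 · 0.0596 / 0.319 = 927.3.
Re < 2300 → laminar flow, so f = 64/Re = 64/927.3 = 0.06902 (the turbulent correlation is not needed).
Darcy-Weisbach: ΔP = f(L/D)(ρV²/2) = 0.06902·(172/0.0596)·(873·5.685²/2) = 0.06902·2886·1.411e+04 = 2.81e+06 Pa.
ΔP = 2.81e+06 Pa = 2810 kPa.

ΔP ≈ 2810 kPa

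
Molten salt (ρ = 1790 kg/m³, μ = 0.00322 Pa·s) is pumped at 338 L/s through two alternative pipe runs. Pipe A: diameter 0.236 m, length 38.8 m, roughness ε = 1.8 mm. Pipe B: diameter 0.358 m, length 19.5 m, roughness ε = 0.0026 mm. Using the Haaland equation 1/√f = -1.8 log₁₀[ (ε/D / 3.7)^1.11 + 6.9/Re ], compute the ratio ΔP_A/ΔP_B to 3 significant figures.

Pipe A: V = Q/A = 0.338/0.04374 = 7.727 m/s; Re = 1.014e+06; ε/D = 0.00763; Haaland → f = 0.03479; ΔP_A = f(L/D)(ρV²/2) = 3.056e+05 Pa.
Pipe B: V = Q/A = 0.338/0.1007 = 3.358 m/s; Re = 6.683e+05; ε/D = 7.26e-06; Haaland → f = 0.01251; ΔP_B = f(L/D)(ρV²/2) = 6876 Pa.
ΔP_A/ΔP_B = 3.056e+05/6876 = 44.4.

ΔP_A/ΔP_B ≈ 44.4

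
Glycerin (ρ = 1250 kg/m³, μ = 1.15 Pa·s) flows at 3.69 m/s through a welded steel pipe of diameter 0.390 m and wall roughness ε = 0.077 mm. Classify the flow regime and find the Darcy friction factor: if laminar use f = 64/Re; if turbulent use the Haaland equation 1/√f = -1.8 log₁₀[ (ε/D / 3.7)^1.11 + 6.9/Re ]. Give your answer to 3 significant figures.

f ≈ 0.0409

Re = ρVD/μ = 1250·3.69·0.39/1.15 = 1564.
Re < 2300 → laminar, so f = 64/Re = 0.04091 (roughness is irrelevant in laminar flow).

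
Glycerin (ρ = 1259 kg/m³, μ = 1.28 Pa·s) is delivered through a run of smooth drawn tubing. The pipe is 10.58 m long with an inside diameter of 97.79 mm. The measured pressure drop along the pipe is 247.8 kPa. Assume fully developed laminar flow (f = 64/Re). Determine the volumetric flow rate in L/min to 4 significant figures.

For laminar flow, f = 64/Re with Re = ρVD/μ, so Darcy-Weisbach reduces to ΔP = 32μLV/D². Solving for V: V = ΔP·D²/(32μL) = 2.478e+05·(0.09779)²/(32·1.28·10.58) = 5.468 m/s.
Check: Re = ρVD/μ = 1259·5.468·0.09779/1.28 = 526 < 2300, so the laminar assumption holds.
Q = V·A = 5.468·(π/4·0.09779²) = 0.04107 m³/s = 2464 L/min.

Q ≈ 2464 L/min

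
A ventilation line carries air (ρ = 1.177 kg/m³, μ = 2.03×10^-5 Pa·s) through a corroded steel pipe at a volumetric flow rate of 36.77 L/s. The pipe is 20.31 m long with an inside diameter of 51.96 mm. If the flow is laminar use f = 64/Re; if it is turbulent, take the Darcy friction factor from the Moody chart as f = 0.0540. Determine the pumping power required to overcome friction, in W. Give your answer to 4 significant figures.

P ≈ 137.3 W

Q = 36.77 L/s = 36.77/1000 = 0.03677 m³/s.
Cross-sectional area A = πD²/4 = π(0.05196)²/4 = 0.00212 m²; mean velocity V = Q/A = 0.03677/0.00212 = 17.34 m/s.
Reynolds number Re = ρVD/μ = 1.177 · 17.34 · 0.05196 / 2.03e-05 = 5.224e+04.
Re > 4000 → turbulent; use the Moody-chart value f = 0.0540.
Darcy-Weisbach: ΔP = f(L/D)(ρV²/2) = 0.054·(20.31/0.05196)·(1.177·17.34²/2) = 0.054·390.9·177 = 3735 Pa.
Pumping power P = QΔP = 0.03677·3735 = 137.34 W = 137.3 W.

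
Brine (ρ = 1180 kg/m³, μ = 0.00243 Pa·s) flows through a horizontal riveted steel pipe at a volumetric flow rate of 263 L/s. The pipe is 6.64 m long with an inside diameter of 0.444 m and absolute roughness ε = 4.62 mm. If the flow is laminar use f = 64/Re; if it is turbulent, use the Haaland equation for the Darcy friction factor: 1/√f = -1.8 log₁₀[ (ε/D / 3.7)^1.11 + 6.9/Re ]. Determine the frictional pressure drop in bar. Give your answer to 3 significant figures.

ΔP ≈ 0.00984 bar

Q = 263 L/s = 263/1000 = 0.263 m³/s.
Cross-sectional area A = πD²/4 = π(0.444)²/4 = 0.1548 m²; mean velocity V = Q/A = 0.263/0.1548 = 1.699 m/s.
Reynolds number Re = ρVD/μ = 1180 · 1.699 · 0.444 / 0.00243 = 3.662e+05.
Re > 4000 → turbulent. Relative roughness ε/D = 0.00462/0.444 = 0.0104. Haaland: 1/√f = -1.8 log₁₀[(0.0104/3.7)^1.11 + 6.9/3.662e+05] = -1.8 log₁₀[0.00147 + 1.88e-05] = 5.087, so f = 0.03865.
Darcy-Weisbach: ΔP = f(L/D)(ρV²/2) = 0.03865·(6.64/0.444)·(1180·1.699²/2) = 0.03865·14.95·1702 = 983.9 Pa.
ΔP = 983.9 Pa = 0.00984 bar.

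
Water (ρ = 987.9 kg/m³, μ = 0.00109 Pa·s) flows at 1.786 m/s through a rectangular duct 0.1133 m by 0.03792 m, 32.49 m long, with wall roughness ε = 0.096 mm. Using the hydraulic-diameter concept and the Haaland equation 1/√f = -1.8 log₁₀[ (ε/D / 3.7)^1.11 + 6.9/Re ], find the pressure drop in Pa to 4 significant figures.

Hydraulic diameter D_h = 4A/P = 4·(0.1133·0.03792)/(2·(0.1133+0.03792)) = 0.01719/0.3024 = 0.05682 m.
Re = ρVD_h/μ = 987.9·1.786·0.05682/0.00109 = 9.198e+04.
ε/D_h = 9.6e-05/0.05682 = 0.00169; Haaland gives 1/√f = -1.8 log₁₀[0.000196+7.5e-05] = 6.421, so f = 0.02426.
ΔP = f(L/D_h)(ρV²/2) = 0.02426·32.49/0.05682·1576 = 2.185e+04 Pa.

ΔP ≈ 21850 Pa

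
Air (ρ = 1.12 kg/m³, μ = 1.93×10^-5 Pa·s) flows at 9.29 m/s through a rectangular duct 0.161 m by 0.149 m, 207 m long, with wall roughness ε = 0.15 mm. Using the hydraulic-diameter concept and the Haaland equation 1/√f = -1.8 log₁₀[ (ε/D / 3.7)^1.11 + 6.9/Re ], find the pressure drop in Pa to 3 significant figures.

ΔP ≈ 1440 Pa

Hydraulic diameter D_h = 4A/P = 4·(0.161·0.149)/(2·(0.161+0.149)) = 0.09596/0.62 = 0.1548 m.
Re = ρVD_h/μ = 1.12·9.29·0.1548/1.93e-05 = 8.344e+04.
ε/D_h = 0.00015/0.1548 = 0.000969; Haaland gives 1/√f = -1.8 log₁₀[0.000106+8.27e-05] = 6.705, so f = 0.02225.
ΔP = f(L/D_h)(ρV²/2) = 0.02225·207/0.1548·48.33 = 1438 Pa.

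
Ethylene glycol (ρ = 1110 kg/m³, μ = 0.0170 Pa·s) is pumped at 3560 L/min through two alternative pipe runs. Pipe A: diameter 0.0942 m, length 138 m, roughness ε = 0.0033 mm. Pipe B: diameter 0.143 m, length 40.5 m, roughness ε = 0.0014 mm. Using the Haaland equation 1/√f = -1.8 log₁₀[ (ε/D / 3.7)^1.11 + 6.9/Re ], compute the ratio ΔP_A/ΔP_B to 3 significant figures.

ΔP_A/ΔP_B ≈ 25.1

Pipe A: V = Q/A = 0.05933/0.006969 = 8.513 m/s; Re = 5.236e+04; ε/D = 3.5e-05; Haaland → f = 0.02059; ΔP_A = f(L/D)(ρV²/2) = 1.213e+06 Pa.
Pipe B: V = Q/A = 0.05933/0.01606 = 3.694 m/s; Re = 3.449e+04; ε/D = 9.79e-06; Haaland → f = 0.02258; ΔP_B = f(L/D)(ρV²/2) = 4.843e+04 Pa.
ΔP_A/ΔP_B = 1.213e+06/4.843e+04 = 25.1.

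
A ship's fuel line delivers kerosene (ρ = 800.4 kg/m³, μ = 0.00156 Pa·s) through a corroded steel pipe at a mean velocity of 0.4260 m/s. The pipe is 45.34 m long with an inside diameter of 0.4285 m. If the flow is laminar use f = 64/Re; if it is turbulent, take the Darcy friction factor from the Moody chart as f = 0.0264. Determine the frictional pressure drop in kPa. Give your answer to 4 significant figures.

Reynolds number Re = ρVD/μ = 800.4 · 0.426 · 0.4285 / 0.00156 = 9.366e+04.
Re > 4000 → turbulent; use the Moody-chart value f = 0.0264.
Darcy-Weisbach: ΔP = f(L/D)(ρV²/2) = 0.0264·(45.34/0.4285)·(800.4·0.426²/2) = 0.0264·105.8·72.63 = 202.9 Pa.
ΔP = 202.9 Pa = 0.2029 kPa.

ΔP ≈ 0.2029 kPa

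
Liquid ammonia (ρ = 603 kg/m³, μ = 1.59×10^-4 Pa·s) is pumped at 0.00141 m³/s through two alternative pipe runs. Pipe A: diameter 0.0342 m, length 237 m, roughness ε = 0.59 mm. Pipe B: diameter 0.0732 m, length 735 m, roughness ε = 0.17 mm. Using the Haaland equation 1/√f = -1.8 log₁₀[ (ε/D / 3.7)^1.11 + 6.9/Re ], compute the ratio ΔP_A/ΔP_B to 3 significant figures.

ΔP_A/ΔP_B ≈ 25.9

Pipe A: V = Q/A = 0.00141/0.0009186 = 1.535 m/s; Re = 1.991e+05; ε/D = 0.0173; Haaland → f = 0.04629; ΔP_A = f(L/D)(ρV²/2) = 2.279e+05 Pa.
Pipe B: V = Q/A = 0.00141/0.004208 = 0.335 m/s; Re = 9.301e+04; ε/D = 0.00232; Haaland → f = 0.0259; ΔP_B = f(L/D)(ρV²/2) = 8802 Pa.
ΔP_A/ΔP_B = 2.279e+05/8802 = 25.9.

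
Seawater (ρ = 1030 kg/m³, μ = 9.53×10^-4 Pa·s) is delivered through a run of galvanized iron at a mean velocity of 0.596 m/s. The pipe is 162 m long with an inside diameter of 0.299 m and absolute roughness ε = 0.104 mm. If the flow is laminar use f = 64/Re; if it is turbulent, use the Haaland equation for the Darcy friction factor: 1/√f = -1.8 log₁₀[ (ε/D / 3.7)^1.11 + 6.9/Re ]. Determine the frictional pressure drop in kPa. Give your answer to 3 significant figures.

ΔP ≈ 1.77 kPa

Reynolds number Re = ρVD/μ = 1030 · 0.596 · 0.299 / 0.000953 = 1.926e+05.
Re > 4000 → turbulent. Relative roughness ε/D = 0.000104/0.299 = 0.000348. Haaland: 1/√f = -1.8 log₁₀[(0.000348/3.7)^1.11 + 6.9/1.926e+05] = -1.8 log₁₀[3.39e-05 + 3.58e-05] = 7.482, so f = 0.01786.
Darcy-Weisbach: ΔP = f(L/D)(ρV²/2) = 0.01786·(162/0.299)·(1030·0.596²/2) = 0.01786·541.8·182.9 = 1771 Pa.
ΔP = 1771 Pa = 1.77 kPa.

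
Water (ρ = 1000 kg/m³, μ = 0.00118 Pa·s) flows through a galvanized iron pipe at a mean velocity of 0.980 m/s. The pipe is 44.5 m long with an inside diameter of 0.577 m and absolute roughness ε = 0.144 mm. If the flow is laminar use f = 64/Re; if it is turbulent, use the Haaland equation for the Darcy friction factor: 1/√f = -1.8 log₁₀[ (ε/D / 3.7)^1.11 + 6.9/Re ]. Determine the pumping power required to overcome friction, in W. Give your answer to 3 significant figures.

Reynolds number Re = ρVD/μ = 1000 · 0.98 · 0.577 / 0.00118 = 4.792e+05.
Re > 4000 → turbulent. Relative roughness ε/D = 0.000144/0.577 = 0.00025. Haaland: 1/√f = -1.8 log₁₀[(0.00025/3.7)^1.11 + 6.9/4.792e+05] = -1.8 log₁₀[2.35e-05 + 1.44e-05] = 7.959, so f = 0.01578.
Darcy-Weisbach: ΔP = f(L/D)(ρV²/2) = 0.01578·(44.5/0.577)·(1000·0.98²/2) = 0.01578·77.12·480.2 = 584.6 Pa.
Q = V·A = 0.98·0.2615 = 0.2563 m³/s.
Pumping power P = QΔP = 0.2563·584.6 = 149.8 W = 150 W.

P ≈ 150 W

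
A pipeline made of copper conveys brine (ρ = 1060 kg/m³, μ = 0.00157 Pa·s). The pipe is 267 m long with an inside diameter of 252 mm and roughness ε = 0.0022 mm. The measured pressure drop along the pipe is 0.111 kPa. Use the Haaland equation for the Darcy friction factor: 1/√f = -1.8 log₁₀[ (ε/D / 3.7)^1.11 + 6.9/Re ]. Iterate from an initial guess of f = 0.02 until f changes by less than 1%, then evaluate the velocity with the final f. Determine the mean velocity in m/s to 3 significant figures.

V ≈ 0.0839 m/s

Rearranging Darcy-Weisbach: V = √(2·ΔP·D/(f·L·ρ)). With ε/D = 2.2e-06/0.252 = 8.73e-06, iterate starting from f = 0.02:
  f = 0.02 → V = √(2·111·0.252/(0.02·267·1060)) = 0.09942 m/s; Re = ρVD/μ = 1.691e+04; f → 0.02688
  f = 0.02688 → V = 0.08576 m/s; Re = 1.459e+04; f → 0.02792
  f = 0.02792 → V = 0.08414 m/s; Re = 1.432e+04; f → 0.02806
Converged (Δf/f < 1%). With the final f = 0.02806: V = √(2·111·0.252/(0.02806·267·1060)) = 0.08393 m/s.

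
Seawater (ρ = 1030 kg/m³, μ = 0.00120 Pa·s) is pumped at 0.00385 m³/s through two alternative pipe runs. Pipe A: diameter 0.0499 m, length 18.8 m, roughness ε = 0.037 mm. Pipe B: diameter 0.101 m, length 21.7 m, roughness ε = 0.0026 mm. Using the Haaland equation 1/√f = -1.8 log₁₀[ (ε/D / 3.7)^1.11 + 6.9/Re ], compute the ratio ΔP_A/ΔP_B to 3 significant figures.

ΔP_A/ΔP_B ≈ 29.1

Pipe A: V = Q/A = 0.00385/0.001956 = 1.969 m/s; Re = 8.432e+04; ε/D = 0.000741; Haaland → f = 0.02143; ΔP_A = f(L/D)(ρV²/2) = 1.612e+04 Pa.
Pipe B: V = Q/A = 0.00385/0.008012 = 0.4805 m/s; Re = 4.166e+04; ε/D = 2.57e-05; Haaland → f = 0.02165; ΔP_B = f(L/D)(ρV²/2) = 553.1 Pa.
ΔP_A/ΔP_B = 1.612e+04/553.1 = 29.1.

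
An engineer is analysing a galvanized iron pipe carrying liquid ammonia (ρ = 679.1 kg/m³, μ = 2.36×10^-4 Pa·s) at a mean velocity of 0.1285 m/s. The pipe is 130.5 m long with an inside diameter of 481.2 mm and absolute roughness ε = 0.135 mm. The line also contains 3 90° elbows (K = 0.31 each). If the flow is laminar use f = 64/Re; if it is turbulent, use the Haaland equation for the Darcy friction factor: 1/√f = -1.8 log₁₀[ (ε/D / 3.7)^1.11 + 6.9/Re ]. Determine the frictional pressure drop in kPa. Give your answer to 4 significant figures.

ΔP ≈ 0.03202 kPa

Reynolds number Re = ρVD/μ = 679.1 · 0.1285 · 0.4812 / 0.000236 = 1.779e+05.
Re > 4000 → turbulent. Relative roughness ε/D = 0.000135/0.4812 = 0.000281. Haaland: 1/√f = -1.8 log₁₀[(0.000281/3.7)^1.11 + 6.9/1.779e+05] = -1.8 log₁₀[2.67e-05 + 3.88e-05] = 7.531, so f = 0.01763.
Total minor-loss coefficient ΣK = 3·0.31 = 0.93.
ΔP = [f·L/D + ΣK]·(ρV²/2) = [0.01763·130.5/0.4812 + 0.93]·(679.1·0.1285²/2) = [4.782 + 0.93]·5.607 = 32.02 Pa.
ΔP = 32.02 Pa = 0.03202 kPa.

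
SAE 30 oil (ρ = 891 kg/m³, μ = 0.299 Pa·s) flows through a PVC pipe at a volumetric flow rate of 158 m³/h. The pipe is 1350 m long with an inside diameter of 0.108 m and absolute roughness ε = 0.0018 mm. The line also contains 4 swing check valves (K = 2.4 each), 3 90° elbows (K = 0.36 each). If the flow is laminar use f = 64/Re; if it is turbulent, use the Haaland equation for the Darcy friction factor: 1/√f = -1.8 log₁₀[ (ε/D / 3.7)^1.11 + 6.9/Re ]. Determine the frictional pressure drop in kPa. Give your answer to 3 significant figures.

Q = 158 m³/h = 158/3600 = 0.04389 m³/s.
Cross-sectional area A = πD²/4 = π(0.108)²/4 = 0.009161 m²; mean velocity V = Q/A = 0.04389/0.009161 = 4.791 m/s.
Reynolds number Re = ρVD/μ = 891 · 4.791 · 0.108 / 0.299 = 1542.
Re < 2300 → laminar flow, so f = 64/Re = 64/1542 = 0.04151 (the turbulent correlation is not needed).
Total minor-loss coefficient ΣK = 4·2.4 + 3·0.36 = 10.7.
ΔP = [f·L/D + ΣK]·(ρV²/2) = [0.04151·1350/0.108 + 10.7]·(891·4.791²/2) = [518.9 + 10.7]·1.023e+04 = 5.415e+06 Pa.
ΔP = 5.415e+06 Pa = 5410 kPa.

ΔP ≈ 5410 kPa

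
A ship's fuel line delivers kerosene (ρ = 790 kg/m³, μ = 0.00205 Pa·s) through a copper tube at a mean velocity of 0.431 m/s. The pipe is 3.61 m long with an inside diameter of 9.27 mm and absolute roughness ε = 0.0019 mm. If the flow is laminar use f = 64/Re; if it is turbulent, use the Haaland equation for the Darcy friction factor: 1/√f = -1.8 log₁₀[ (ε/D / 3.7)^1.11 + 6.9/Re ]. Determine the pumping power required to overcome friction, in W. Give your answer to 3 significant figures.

Reynolds number Re = ρVD/μ = 790 · 0.431 · 0.00927 / 0.00205 = 1540.
Re < 2300 → laminar flow, so f = 64/Re = 64/1540 = 0.04157 (the turbulent correlation is not needed).
Darcy-Weisbach: ΔP = f(L/D)(ρV²/2) = 0.04157·(3.61/0.00927)·(790·0.431²/2) = 0.04157·389.4·73.38 = 1188 Pa.
Q = V·A = 0.431·6.749e-05 = 2.909e-05 m³/s.
Pumping power P = QΔP = 2.909e-05·1188 = 0.03455 W = 0.0346 W.

P ≈ 0.0346 W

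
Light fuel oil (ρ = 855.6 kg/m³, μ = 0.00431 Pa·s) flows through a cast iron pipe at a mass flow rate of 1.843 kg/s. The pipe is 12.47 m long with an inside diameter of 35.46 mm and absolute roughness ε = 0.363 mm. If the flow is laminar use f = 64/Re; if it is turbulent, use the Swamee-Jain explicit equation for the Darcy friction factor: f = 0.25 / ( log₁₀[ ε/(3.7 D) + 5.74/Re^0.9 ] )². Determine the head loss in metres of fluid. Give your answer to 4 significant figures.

A = πD²/4 = π(0.03546)²/4 = 0.0009876 m²; mean velocity V = ṁ/(ρA) = 1.843/(855.6 · 0.0009876) = 2.181 m/s.
Reynolds number Re = ρVD/μ = 855.6 · 2.181 · 0.03546 / 0.00431 = 1.535e+04.
Re > 4000 → turbulent. Relative roughness ε/D = 0.000363/0.03546 = 0.0102. Swamee-Jain: f = 0.25/(log₁₀[0.0102/3.7 + 5.74/1.535e+04^0.9])² = 0.25/(log₁₀[0.00277 + 0.00098])² = 0.25/(-2.426)² = 0.04247.
Darcy-Weisbach: ΔP = f(L/D)(ρV²/2) = 0.04247·(12.47/0.03546)·(855.6·2.181²/2) = 0.04247·351.7·2035 = 3.039e+04 Pa.
Head loss h_f = ΔP/(ρg) = 3.039e+04/(855.6·9.81) = 3.621 m.

h_f ≈ 3.621 m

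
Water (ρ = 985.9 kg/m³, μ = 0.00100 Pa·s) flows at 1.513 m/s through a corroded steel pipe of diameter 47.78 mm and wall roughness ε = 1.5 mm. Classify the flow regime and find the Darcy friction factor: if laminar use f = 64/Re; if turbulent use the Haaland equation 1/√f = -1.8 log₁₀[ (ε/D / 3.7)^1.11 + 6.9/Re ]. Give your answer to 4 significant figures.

Re = ρVD/μ = 985.9·1.513·0.04778/0.001 = 7.127e+04.
Re > 4000 → turbulent. ε/D = 0.0015/0.04778 = 0.0314; Haaland: 1/√f = -1.8 log₁₀[0.00502 + 9.68e-05] = 4.124, so f = 0.05881.

f ≈ 0.05881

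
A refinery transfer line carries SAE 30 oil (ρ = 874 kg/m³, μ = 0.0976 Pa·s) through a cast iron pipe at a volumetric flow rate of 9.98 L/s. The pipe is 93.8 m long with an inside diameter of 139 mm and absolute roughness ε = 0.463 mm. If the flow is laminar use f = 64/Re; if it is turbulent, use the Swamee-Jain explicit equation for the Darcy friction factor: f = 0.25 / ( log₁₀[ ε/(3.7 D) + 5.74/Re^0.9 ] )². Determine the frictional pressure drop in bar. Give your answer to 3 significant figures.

Q = 9.98 L/s = 9.98/1000 = 0.00998 m³/s.
Cross-sectional area A = πD²/4 = π(0.139)²/4 = 0.01517 m²; mean velocity V = Q/A = 0.00998/0.01517 = 0.6577 m/s.
Reynolds number Re = ρVD/μ = 874 · 0.6577 · 0.139 / 0.0976 = 818.6.
Re < 2300 → laminar flow, so f = 64/Re = 64/818.6 = 0.07818 (the turbulent correlation is not needed).
Darcy-Weisbach: ΔP = f(L/D)(ρV²/2) = 0.07818·(93.8/0.139)·(874·0.6577²/2) = 0.07818·674.8·189 = 9972 Pa.
ΔP = 9972 Pa = 0.0997 bar.

ΔP ≈ 0.0997 bar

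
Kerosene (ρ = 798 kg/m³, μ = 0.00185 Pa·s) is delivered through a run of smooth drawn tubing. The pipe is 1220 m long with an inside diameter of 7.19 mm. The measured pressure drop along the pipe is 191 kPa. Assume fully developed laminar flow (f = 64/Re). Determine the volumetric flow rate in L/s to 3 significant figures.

For laminar flow, f = 64/Re with Re = ρVD/μ, so Darcy-Weisbach reduces to ΔP = 32μLV/D². Solving for V: V = ΔP·D²/(32μL) = 1.91e+05·(0.00719)²/(32·0.00185·1220) = 0.1367 m/s.
Check: Re = ρVD/μ = 798·0.1367·0.00719/0.00185 = 424 < 2300, so the laminar assumption holds.
Q = V·A = 0.1367·(π/4·0.00719²) = 5.551e-06 m³/s = 0.00555 L/s.

Q ≈ 0.00555 L/s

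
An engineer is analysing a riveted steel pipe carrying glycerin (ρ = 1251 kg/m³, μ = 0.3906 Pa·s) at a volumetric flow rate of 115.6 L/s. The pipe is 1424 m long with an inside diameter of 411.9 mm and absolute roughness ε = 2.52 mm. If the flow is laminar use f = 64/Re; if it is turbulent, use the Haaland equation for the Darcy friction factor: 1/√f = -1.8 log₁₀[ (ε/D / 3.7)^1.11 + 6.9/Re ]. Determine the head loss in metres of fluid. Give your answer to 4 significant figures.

Q = 115.6 L/s = 115.6/1000 = 0.1156 m³/s.
Cross-sectional area A = πD²/4 = π(0.4119)²/4 = 0.1333 m²; mean velocity V = Q/A = 0.1156/0.1333 = 0.8675 m/s.
Reynolds number Re = ρVD/μ = 1251 · 0.8675 · 0.4119 / 0.391 = 1144.
Re < 2300 → laminar flow, so f = 64/Re = 64/1144 = 0.05592 (the turbulent correlation is not needed).
Darcy-Weisbach: ΔP = f(L/D)(ρV²/2) = 0.05592·(1424/0.4119)·(1251·0.8675²/2) = 0.05592·3457·470.8 = 9.101e+04 Pa.
Head loss h_f = ΔP/(ρg) = 9.101e+04/(1251·9.81) = 7.416 m.

h_f ≈ 7.416 m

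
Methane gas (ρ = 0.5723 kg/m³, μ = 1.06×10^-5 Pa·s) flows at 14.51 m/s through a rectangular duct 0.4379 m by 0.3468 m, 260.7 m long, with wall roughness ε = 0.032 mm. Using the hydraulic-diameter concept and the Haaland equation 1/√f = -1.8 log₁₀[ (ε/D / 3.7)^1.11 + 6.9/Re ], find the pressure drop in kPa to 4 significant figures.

ΔP ≈ 0.6108 kPa

Hydraulic diameter D_h = 4A/P = 4·(0.4379·0.3468)/(2·(0.4379+0.3468)) = 0.6075/1.569 = 0.3871 m.
Re = ρVD_h/μ = 0.5723·14.51·0.3871/1.06e-05 = 3.032e+05.
ε/D_h = 3.2e-05/0.3871 = 8.27e-05; Haaland gives 1/√f = -1.8 log₁₀[6.88e-06+2.28e-05] = 8.151, so f = 0.01505.
ΔP = f(L/D_h)(ρV²/2) = 0.01505·260.7/0.3871·60.25 = 610.8 Pa.
ΔP = 0.6108 kPa.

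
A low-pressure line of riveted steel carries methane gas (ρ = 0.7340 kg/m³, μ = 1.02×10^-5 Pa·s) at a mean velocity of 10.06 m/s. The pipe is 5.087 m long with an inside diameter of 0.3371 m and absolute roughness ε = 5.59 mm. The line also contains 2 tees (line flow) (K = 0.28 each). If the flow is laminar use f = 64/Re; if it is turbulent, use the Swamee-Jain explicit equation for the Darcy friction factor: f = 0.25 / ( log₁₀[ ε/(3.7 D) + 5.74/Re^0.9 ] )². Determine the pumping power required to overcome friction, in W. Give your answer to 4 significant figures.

Reynolds number Re = ρVD/μ = 0.734 · 10.06 · 0.3371 / 1.02e-05 = 2.44e+05.
Re > 4000 → turbulent. Relative roughness ε/D = 0.00559/0.3371 = 0.0166. Swamee-Jain: f = 0.25/(log₁₀[0.0166/3.7 + 5.74/2.44e+05^0.9])² = 0.25/(log₁₀[0.00448 + 8.13e-05])² = 0.25/(-2.341)² = 0.04563.
Total minor-loss coefficient ΣK = 2·0.28 = 0.56.
ΔP = [f·L/D + ΣK]·(ρV²/2) = [0.04563·5.087/0.3371 + 0.56]·(0.734·10.06²/2) = [0.6886 + 0.56]·37.14 = 46.37 Pa.
Q = V·A = 10.06·0.08925 = 0.8979 m³/s.
Pumping power P = QΔP = 0.8979·46.37 = 41.636 W = 41.64 W.

P ≈ 41.64 W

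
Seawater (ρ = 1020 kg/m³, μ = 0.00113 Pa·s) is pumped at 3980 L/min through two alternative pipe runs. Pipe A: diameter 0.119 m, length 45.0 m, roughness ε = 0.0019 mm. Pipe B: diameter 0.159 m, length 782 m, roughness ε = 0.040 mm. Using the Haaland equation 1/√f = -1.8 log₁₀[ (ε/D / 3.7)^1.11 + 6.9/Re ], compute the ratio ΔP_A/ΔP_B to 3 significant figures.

ΔP_A/ΔP_B ≈ 0.197

Pipe A: V = Q/A = 0.06633/0.01112 = 5.964 m/s; Re = 6.406e+05; ε/D = 1.6e-05; Haaland → f = 0.01272; ΔP_A = f(L/D)(ρV²/2) = 8.728e+04 Pa.
Pipe B: V = Q/A = 0.06633/0.01986 = 3.341 m/s; Re = 4.795e+05; ε/D = 0.000252; Haaland → f = 0.0158; ΔP_B = f(L/D)(ρV²/2) = 4.423e+05 Pa.
ΔP_A/ΔP_B = 8.728e+04/4.423e+05 = 0.197.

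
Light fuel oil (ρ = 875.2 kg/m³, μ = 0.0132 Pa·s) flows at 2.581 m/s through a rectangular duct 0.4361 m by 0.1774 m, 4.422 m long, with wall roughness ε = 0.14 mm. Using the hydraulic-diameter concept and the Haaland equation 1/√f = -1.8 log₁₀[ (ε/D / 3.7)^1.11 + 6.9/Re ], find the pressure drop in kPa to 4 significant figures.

Hydraulic diameter D_h = 4A/P = 4·(0.4361·0.1774)/(2·(0.4361+0.1774)) = 0.3095/1.227 = 0.2522 m.
Re = ρVD_h/μ = 875.2·2.581·0.2522/0.0132 = 4.316e+04.
ε/D_h = 0.00014/0.2522 = 0.000555; Haaland gives 1/√f = -1.8 log₁₀[5.7e-05+0.00016] = 6.595, so f = 0.02299.
ΔP = f(L/D_h)(ρV²/2) = 0.02299·4.422/0.2522·2915 = 1175 Pa.
ΔP = 1.175 kPa.

ΔP ≈ 1.175 kPa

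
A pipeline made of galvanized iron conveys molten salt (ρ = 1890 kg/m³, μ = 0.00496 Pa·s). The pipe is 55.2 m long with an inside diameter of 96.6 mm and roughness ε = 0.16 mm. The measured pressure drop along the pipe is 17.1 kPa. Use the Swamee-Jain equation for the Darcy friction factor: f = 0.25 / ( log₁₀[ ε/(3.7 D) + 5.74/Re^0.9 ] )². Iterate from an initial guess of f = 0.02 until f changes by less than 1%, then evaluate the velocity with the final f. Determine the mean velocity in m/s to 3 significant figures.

V ≈ 1.09 m/s

Rearranging Darcy-Weisbach: V = √(2·ΔP·D/(f·L·ρ)). With ε/D = 0.00016/0.0966 = 0.00166, iterate starting from f = 0.02:
  f = 0.02 → V = √(2·1.71e+04·0.0966/(0.02·55.2·1890)) = 1.258 m/s; Re = ρVD/μ = 4.632e+04; f → 0.02616
  f = 0.02616 → V = 1.1 m/s; Re = 4.05e+04; f → 0.02658
  f = 0.02658 → V = 1.092 m/s; Re = 4.018e+04; f → 0.0266
Converged (Δf/f < 1%). With the final f = 0.0266: V = √(2·1.71e+04·0.0966/(0.0266·55.2·1890)) = 1.091 m/s.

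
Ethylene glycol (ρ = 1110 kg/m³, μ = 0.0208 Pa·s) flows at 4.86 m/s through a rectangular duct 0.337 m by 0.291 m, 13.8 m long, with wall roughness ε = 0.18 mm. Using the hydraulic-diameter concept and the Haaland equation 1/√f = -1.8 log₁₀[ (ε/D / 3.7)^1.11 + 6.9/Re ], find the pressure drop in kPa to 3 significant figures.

Hydraulic diameter D_h = 4A/P = 4·(0.337·0.291)/(2·(0.337+0.291)) = 0.3923/1.256 = 0.3123 m.
Re = ρVD_h/μ = 1110·4.86·0.3123/0.0208 = 8.1e+04.
ε/D_h = 0.00018/0.3123 = 0.000576; Haaland gives 1/√f = -1.8 log₁₀[5.94e-05+8.52e-05] = 6.912, so f = 0.02093.
ΔP = f(L/D_h)(ρV²/2) = 0.02093·13.8/0.3123·1.311e+04 = 1.212e+04 Pa.
ΔP = 12.1 kPa.

ΔP ≈ 12.1 kPa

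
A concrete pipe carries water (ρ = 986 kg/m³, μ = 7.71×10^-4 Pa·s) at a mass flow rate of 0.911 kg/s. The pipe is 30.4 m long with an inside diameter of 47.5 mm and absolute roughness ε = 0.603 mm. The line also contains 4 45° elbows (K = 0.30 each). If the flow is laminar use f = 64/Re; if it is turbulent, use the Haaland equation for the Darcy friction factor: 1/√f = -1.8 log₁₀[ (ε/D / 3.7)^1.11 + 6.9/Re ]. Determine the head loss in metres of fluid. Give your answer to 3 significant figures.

h_f ≈ 0.396 m

A = πD²/4 = π(0.0475)²/4 = 0.001772 m²; mean velocity V = ṁ/(ρA) = 0.911/(986 · 0.001772) = 0.5214 m/s.
Reynolds number Re = ρVD/μ = 986 · 0.5214 · 0.0475 / 0.000771 = 3.167e+04.
Re > 4000 → turbulent. Relative roughness ε/D = 0.000603/0.0475 = 0.0127. Haaland: 1/√f = -1.8 log₁₀[(0.0127/3.7)^1.11 + 6.9/3.167e+04] = -1.8 log₁₀[0.00184 + 0.000218] = 4.837, so f = 0.04275.
Total minor-loss coefficient ΣK = 4·0.3 = 1.2.
ΔP = [f·L/D + ΣK]·(ρV²/2) = [0.04275·30.4/0.0475 + 1.2]·(986·0.5214²/2) = [27.36 + 1.2]·134 = 3827 Pa.
Head loss h_f = ΔP/(ρg) = 3827/(986·9.81) = 0.396 m.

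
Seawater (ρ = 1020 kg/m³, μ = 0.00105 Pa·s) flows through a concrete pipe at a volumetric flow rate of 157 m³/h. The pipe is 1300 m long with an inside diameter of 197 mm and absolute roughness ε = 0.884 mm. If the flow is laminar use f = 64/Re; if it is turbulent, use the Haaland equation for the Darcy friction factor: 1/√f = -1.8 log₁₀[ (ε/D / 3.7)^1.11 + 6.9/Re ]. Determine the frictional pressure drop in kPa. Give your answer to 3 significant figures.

ΔP ≈ 205 kPa

Q = 157 m³/h = 157/3600 = 0.04361 m³/s.
Cross-sectional area A = πD²/4 = π(0.197)²/4 = 0.03048 m²; mean velocity V = Q/A = 0.04361/0.03048 = 1.431 m/s.
Reynolds number Re = ρVD/μ = 1020 · 1.431 · 0.197 / 0.00105 = 2.738e+05.
Re > 4000 → turbulent. Relative roughness ε/D = 0.000884/0.197 = 0.00449. Haaland: 1/√f = -1.8 log₁₀[(0.00449/3.7)^1.11 + 6.9/2.738e+05] = -1.8 log₁₀[0.000579 + 2.52e-05] = 5.793, so f = 0.0298.
Darcy-Weisbach: ΔP = f(L/D)(ρV²/2) = 0.0298·(1300/0.197)·(1020·1.431²/2) = 0.0298·6599·1044 = 2.053e+05 Pa.
ΔP = 2.053e+05 Pa = 205 kPa.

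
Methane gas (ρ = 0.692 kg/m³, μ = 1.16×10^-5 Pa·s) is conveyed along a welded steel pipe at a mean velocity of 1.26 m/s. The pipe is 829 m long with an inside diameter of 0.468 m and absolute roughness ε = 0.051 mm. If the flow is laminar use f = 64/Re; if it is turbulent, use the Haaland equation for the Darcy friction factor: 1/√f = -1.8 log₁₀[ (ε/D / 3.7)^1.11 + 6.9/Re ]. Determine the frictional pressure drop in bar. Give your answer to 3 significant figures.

ΔP ≈ 2.21×10^-4 bar

Reynolds number Re = ρVD/μ = 0.692 · 1.26 · 0.468 / 1.16e-05 = 3.518e+04.
Re > 4000 → turbulent. Relative roughness ε/D = 5.1e-05/0.468 = 0.000109. Haaland: 1/√f = -1.8 log₁₀[(0.000109/3.7)^1.11 + 6.9/3.518e+04] = -1.8 log₁₀[9.35e-06 + 0.000196] = 6.637, so f = 0.0227.
Darcy-Weisbach: ΔP = f(L/D)(ρV²/2) = 0.0227·(829/0.468)·(0.692·1.26²/2) = 0.0227·1771·0.5493 = 22.09 Pa.
ΔP = 22.09 Pa = 2.21×10^-4 bar.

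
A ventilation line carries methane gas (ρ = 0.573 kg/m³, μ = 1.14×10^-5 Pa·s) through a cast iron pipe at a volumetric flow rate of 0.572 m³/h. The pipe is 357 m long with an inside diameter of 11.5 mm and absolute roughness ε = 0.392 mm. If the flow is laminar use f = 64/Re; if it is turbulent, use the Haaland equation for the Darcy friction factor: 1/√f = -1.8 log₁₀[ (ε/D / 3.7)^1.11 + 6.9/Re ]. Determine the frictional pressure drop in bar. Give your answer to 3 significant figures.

Q = 0.572 m³/h = 0.572/3600 = 0.0001589 m³/s.
Cross-sectional area A = πD²/4 = π(0.0115)²/4 = 0.0001039 m²; mean velocity V = Q/A = 0.0001589/0.0001039 = 1.53 m/s.
Reynolds number Re = ρVD/μ = 0.573 · 1.53 · 0.0115 / 1.14e-05 = 884.2.
Re < 2300 → laminar flow, so f = 64/Re = 64/884.2 = 0.07238 (the turbulent correlation is not needed).
Darcy-Weisbach: ΔP = f(L/D)(ρV²/2) = 0.07238·(357/0.0115)·(0.573·1.53²/2) = 0.07238·3.104e+04·0.6704 = 1506 Pa.
ΔP = 1506 Pa = 0.0151 bar.

ΔP ≈ 0.0151 bar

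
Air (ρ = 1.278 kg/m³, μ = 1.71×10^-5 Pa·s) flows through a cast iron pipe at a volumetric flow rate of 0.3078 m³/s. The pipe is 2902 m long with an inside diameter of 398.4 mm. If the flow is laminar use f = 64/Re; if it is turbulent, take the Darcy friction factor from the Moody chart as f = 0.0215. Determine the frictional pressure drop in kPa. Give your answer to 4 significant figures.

ΔP ≈ 0.6101 kPa

Cross-sectional area A = πD²/4 = π(0.3984)²/4 = 0.1247 m²; mean velocity V = Q/A = 0.3078/0.1247 = 2.469 m/s.
Reynolds number Re = ρVD/μ = 1.278 · 2.469 · 0.3984 / 1.71e-05 = 7.352e+04.
Re > 4000 → turbulent; use the Moody-chart value f = 0.0215.
Darcy-Weisbach: ΔP = f(L/D)(ρV²/2) = 0.0215·(2902/0.3984)·(1.278·2.469²/2) = 0.0215·7284·3.896 = 610.1 Pa.
ΔP = 610.1 Pa = 0.6101 kPa.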